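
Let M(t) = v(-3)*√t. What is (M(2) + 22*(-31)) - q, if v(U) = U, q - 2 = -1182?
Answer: 498 - 3*√2 ≈ 493.76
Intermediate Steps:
q = -1180 (q = 2 - 1182 = -1180)
M(t) = -3*√t
(M(2) + 22*(-31)) - q = (-3*√2 + 22*(-31)) - 1*(-1180) = (-3*√2 - 682) + 1180 = (-682 - 3*√2) + 1180 = 498 - 3*√2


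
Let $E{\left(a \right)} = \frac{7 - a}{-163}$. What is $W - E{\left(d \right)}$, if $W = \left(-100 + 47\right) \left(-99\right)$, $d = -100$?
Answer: $\frac{855368}{163} \approx 5247.7$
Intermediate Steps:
$E{\left(a \right)} = - \frac{7}{163} + \frac{a}{163}$ ($E{\left(a \right)} = \left(7 - a\right) \left(- \frac{1}{163}\right) = - \frac{7}{163} + \frac{a}{163}$)
$W = 5247$ ($W = \left(-53\right) \left(-99\right) = 5247$)
$W - E{\left(d \right)} = 5247 - \left(- \frac{7}{163} + \frac{1}{163} \left(-100\right)\right) = 5247 - \left(- \frac{7}{163} - \frac{100}{163}\right) = 5247 - - \frac{107}{163} = 5247 + \frac{107}{163} = \frac{855368}{163}$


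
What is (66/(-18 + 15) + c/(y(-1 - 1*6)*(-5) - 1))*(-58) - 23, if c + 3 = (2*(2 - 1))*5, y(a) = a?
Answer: 21098/17 ≈ 1241.1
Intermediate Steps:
c = 7 (c = -3 + (2*(2 - 1))*5 = -3 + (2*1)*5 = -3 + 2*5 = -3 + 10 = 7)
(66/(-18 + 15) + c/(y(-1 - 1*6)*(-5) - 1))*(-58) - 23 = (66/(-18 + 15) + 7/((-1 - 1*6)*(-5) - 1))*(-58) - 23 = (66/(-3) + 7/((-1 - 6)*(-5) - 1))*(-58) - 23 = (66*(-⅓) + 7/(-7*(-5) - 1))*(-58) - 23 = (-22 + 7/(35 - 1))*(-58) - 23 = (-22 + 7/34)*(-58) - 23 = -741/34*(-58) - 23 = 21489/17 - 23 = 21098/17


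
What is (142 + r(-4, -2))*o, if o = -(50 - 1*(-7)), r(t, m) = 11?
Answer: -8721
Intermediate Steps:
o = -57 (o = -(50 + 7) = -1*57 = -57)
(142 + r(-4, -2))*o = (142 + 11)*(-57) = 153*(-57) = -8721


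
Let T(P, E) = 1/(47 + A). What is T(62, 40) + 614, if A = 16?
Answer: 38683/63 ≈ 614.02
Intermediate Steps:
T(P, E) = 1/63 (T(P, E) = 1/(47 + 16) = 1/63)
T(62, 40) + 614 = 1/63 + 614 = 38683/63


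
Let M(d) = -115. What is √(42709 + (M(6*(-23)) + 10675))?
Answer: √53269 ≈ 230.80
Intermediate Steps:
√(42709 + (M(6*(-23)) + 10675)) = √(42709 + (-115 + 10675)) = √(42709 + 10560) = √53269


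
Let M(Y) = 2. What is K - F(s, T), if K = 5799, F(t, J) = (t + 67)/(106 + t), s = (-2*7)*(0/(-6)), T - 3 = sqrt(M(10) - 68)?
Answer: 614627/106 ≈ 5798.4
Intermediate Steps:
T = 3 + I*sqrt(66) (T = 3 + sqrt(2 - 68) = 3 + sqrt(-66) = 3 + I*sqrt(66) ≈ 3.0 + 8.124*I)
s = 0 (s = -0*(-1)/6 = -14*0 = 0)
F(t, J) = (67 + t)/(106 + t)
K - F(s, T) = 5799 - (67 + 0)/(106 + 0) = 5799 - 67/106 = 614627/106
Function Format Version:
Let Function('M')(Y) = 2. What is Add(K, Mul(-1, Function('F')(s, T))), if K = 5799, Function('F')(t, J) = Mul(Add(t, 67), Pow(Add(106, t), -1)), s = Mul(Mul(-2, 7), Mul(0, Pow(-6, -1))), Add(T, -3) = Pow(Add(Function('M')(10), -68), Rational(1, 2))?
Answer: Rational(614627, 106) ≈ 5798.4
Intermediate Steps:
T = Add(3, Mul(I, Pow(66, Rational(1, 2)))) (T = Add(3, Pow(Add(2, -68), Rational(1, 2))) = Add(3, Pow(-66, Rational(1, 2))) = Add(3, Mul(I, Pow(66, Rational(1, 2)))) ≈ Add(3.0000, Mul(8.1240, I)))
s = 0 (s = Mul(-14, Mul(0, Rational(-1, 6))) = Mul(-14, 0) = 0)
Function('F')(t, J) = Mul(Pow(Add(106, t), -1), Add(67, t)) (Function('F')(t, J) = Mul(Add(67, t), Pow(Add(106, t), -1)) = Mul(Pow(Add(106, t), -1), Add(67, t)))
Add(K, Mul(-1, Function('F')(s, T))) = Add(5799, Mul(-1, Mul(Pow(Add(106, 0), -1), Add(67, 0)))) = Add(5799, Mul(-1, Mul(Pow(106, -1), 67))) = Add(5799, Mul(-1, Mul(Rational(1, 106), 67))) = Add(5799, Mul(-1, Rational(67, 106))) = Add(5799, Rational(-67, 106)) = Rational(614627, 106)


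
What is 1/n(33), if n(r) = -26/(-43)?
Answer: 43/26 ≈ 1.6538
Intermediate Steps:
n(r) = 26/43 (n(r) = -26*(-1/43) = 26/43)
1/n(33) = 1/(26/43) = 43/26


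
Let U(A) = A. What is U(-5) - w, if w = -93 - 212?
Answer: 300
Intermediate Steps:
w = -305
U(-5) - w = -5 - 1*(-305) = -5 + 305 = 300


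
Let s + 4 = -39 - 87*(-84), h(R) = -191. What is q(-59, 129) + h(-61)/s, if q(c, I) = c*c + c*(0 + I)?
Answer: -30004641/7265 ≈ -4130.0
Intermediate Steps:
q(c, I) = c² + I*c (q(c, I) = c² + c*I = c² + I*c)
s = 7265 (s = -4 + (-39 - 87*(-84)) = -4 + (-39 + 7308) = -4 + 7269 = 7265)
q(-59, 129) + h(-61)/s = -59*(129 - 59) - 191/7265 = -59*70 - 191*1/7265 = -4130 - 191/7265 = -30004641/7265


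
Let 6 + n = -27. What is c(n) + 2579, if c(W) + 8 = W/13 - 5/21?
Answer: 701125/273 ≈ 2568.2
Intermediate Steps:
n = -33 (n = -6 - 27 = -33)
c(W) = -173/21 + W/13 (c(W) = -8 + (W/13 - 5/21) = -8 + (-5/21 + W/13) = -173/21 + W/13)
c(n) + 2579 = (-173/21 + (1/13)*(-33)) + 2579 = (-173/21 - 33/13) + 2579 = -2942/273 + 2579 = 701125/273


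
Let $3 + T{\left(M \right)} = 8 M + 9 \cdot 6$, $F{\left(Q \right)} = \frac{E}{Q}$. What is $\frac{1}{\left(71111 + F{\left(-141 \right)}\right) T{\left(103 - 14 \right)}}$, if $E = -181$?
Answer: $\frac{141}{7650472816} \approx 1.843 \cdot 10^{-8}$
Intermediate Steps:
$F{\left(Q \right)} = - \frac{181}{Q}$
$T{\left(M \right)} = 51 + 8 M$ ($T{\left(M \right)} = -3 + \left(8 M + 9 \cdot 6\right) = -3 + \left(8 M + 54\right) = -3 + \left(54 + 8 M\right) = 51 + 8 M$)
$\frac{1}{\left(71111 + F{\left(-141 \right)}\right) T{\left(103 - 14 \right)}} = \frac{1}{\left(71111 - \frac{181}{-141}\right) \left(51 + 8 \left(103 - 14\right)\right)} = \frac{1}{\left(71111 - - \frac{181}{141}\right) \left(51 + 8 \cdot 89\right)} = \frac{1}{\left(71111 + \frac{181}{141}\right) \left(51 + 712\right)} = \frac{1}{\frac{10026832}{141} \cdot 763} = \frac{141}{10026832} \cdot \frac{1}{763} = \frac{141}{7650472816}$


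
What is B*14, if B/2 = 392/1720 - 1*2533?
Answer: -15247288/215 ≈ -70918.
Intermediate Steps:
B = -1089092/215 (B = 2*(392/1720 - 1*2533) = 2*(392*(1/1720) - 2533) = 2*(49/215 - 2533) = 2*(-544546/215) = -1089092/215 ≈ -5065.5)
B*14 = -1089092/215*14 = -15247288/215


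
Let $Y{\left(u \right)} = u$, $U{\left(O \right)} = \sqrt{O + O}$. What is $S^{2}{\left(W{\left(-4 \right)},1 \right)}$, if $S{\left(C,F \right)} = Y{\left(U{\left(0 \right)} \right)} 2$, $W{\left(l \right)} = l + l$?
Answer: $0$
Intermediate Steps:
$U{\left(O \right)} = \sqrt{2} \sqrt{O}$ ($U{\left(O \right)} = \sqrt{2 O} = \sqrt{2} \sqrt{O}$)
$W{\left(l \right)} = 2 l$
$S{\left(C,F \right)} = 0$ ($S{\left(C,F \right)} = \sqrt{2} \sqrt{0} \cdot 2 = \sqrt{2} \cdot 0 \cdot 2 = 0 \cdot 2 = 0$)
$S^{2}{\left(W{\left(-4 \right)},1 \right)} = 0^{2} = 0$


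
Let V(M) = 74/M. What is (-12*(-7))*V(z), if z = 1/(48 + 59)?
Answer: 665112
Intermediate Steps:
z = 1/107 ≈ 0.0093458
(-12*(-7))*V(z) = (-12*(-7))*(74/(1/107)) = 84*(74*107) = 84*7918 = 665112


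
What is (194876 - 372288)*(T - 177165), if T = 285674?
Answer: -19250798708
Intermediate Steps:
(194876 - 372288)*(T - 177165) = (194876 - 372288)*(285674 - 177165) = -177412*108509 = -19250798708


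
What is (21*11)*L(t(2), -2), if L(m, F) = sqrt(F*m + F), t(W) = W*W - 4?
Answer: 231*I*sqrt(2) ≈ 326.68*I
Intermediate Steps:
t(W) = -4 + W**2 (t(W) = W**2 - 4 = -4 + W**2)
L(m, F) = sqrt(F + F*m)
(21*11)*L(t(2), -2) = (21*11)*sqrt(-2*(1 + (-4 + 2**2))) = 231*sqrt(-2*(1 + (-4 + 4))) = 231*sqrt(-2*(1 + 0)) = 231*sqrt(-2*1) = 231*sqrt(-2) = 231*(I*sqrt(2)) = 231*I*sqrt(2)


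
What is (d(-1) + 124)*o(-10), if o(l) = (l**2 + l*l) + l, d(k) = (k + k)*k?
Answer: 23940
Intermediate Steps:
d(k) = 2*k**2 (d(k) = (2*k)*k = 2*k**2)
o(l) = l + 2*l**2 (o(l) = (l**2 + l**2) + l = 2*l**2 + l = l + 2*l**2)
(d(-1) + 124)*o(-10) = (2*(-1)**2 + 124)*(-10*(1 + 2*(-10))) = (2*1 + 124)*(-10*(1 - 20)) = (2 + 124)*(-10*(-19)) = 126*190 = 23940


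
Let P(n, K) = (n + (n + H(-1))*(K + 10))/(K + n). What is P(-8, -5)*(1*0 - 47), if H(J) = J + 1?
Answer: -2256/13 ≈ -173.54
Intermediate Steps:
H(J) = 1 + J
P(n, K) = (n + n*(10 + K))/(K + n) (P(n, K) = (n + (n + (1 - 1))*(K + 10))/(K + n) = (n + (n + 0)*(10 + K))/(K + n) = (n + n*(10 + K))/(K + n))
P(-8, -5)*(1*0 - 47) = (-8*(11 - 5)/(-5 - 8))*(1*0 - 47) = (-8*6/(-13))*(0 - 47) = -8*(-1/13)*6*(-47) = (48/13)*(-47) = -2256/13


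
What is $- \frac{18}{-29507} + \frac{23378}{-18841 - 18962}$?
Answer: $- \frac{689134192}{1115453121} \approx -0.61781$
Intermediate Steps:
$- \frac{18}{-29507} + \frac{23378}{-18841 - 18962} = \left(-18\right) \left(- \frac{1}{29507}\right) + \frac{23378}{-18841 - 18962} = \frac{18}{29507} + \frac{23378}{-37803} = \frac{18}{29507} + 23378 \left(- \frac{1}{37803}\right) = \frac{18}{29507} - \frac{23378}{37803} = - \frac{689134192}{1115453121}$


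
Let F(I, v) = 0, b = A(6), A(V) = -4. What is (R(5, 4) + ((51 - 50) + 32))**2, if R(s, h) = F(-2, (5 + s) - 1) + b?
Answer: 841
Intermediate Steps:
b = -4
R(s, h) = -4 (R(s, h) = 0 - 4 = -4)
(R(5, 4) + ((51 - 50) + 32))**2 = (-4 + ((51 - 50) + 32))**2 = (-4 + (1 + 32))**2 = (-4 + 33)**2 = 29**2 = 841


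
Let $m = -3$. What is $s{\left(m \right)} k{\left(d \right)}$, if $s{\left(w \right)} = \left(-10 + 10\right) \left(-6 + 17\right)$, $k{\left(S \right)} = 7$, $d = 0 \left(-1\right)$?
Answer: $0$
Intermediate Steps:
$d = 0$
$s{\left(w \right)} = 0$ ($s{\left(w \right)} = 0 \cdot 11 = 0$)
$s{\left(m \right)} k{\left(d \right)} = 0 \cdot 7 = 0$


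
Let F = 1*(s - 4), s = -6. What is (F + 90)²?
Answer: 6400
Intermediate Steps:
F = -10 (F = 1*(-6 - 4) = 1*(-10) = -10)
(F + 90)² = (-10 + 90)² = 80² = 6400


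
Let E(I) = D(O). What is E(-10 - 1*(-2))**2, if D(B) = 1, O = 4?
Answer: 1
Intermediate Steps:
E(I) = 1
E(-10 - 1*(-2))**2 = 1**2 = 1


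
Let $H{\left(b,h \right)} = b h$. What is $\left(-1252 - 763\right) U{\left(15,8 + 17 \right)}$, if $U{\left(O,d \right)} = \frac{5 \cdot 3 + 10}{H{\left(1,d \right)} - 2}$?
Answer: $- \frac{50375}{23} \approx -2190.2$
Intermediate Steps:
$U{\left(O,d \right)} = \frac{25}{-2 + d}$ ($U{\left(O,d \right)} = \frac{5 \cdot 3 + 10}{1 d - 2} = \frac{15 + 10}{d - 2} = \frac{25}{-2 + d}$)
$\left(-1252 - 763\right) U{\left(15,8 + 17 \right)} = \left(-1252 - 763\right) \frac{25}{-2 + \left(8 + 17\right)} = - 2015 \frac{25}{-2 + 25} = - 2015 \cdot \frac{25}{23} = - 2015 \cdot 25 \cdot \frac{1}{23} = \left(-2015\right) \frac{25}{23} = - \frac{50375}{23}$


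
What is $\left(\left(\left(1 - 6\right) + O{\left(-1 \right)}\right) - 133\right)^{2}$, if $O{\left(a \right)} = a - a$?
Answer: $19044$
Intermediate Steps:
$O{\left(a \right)} = 0$
$\left(\left(\left(1 - 6\right) + O{\left(-1 \right)}\right) - 133\right)^{2} = \left(\left(\left(1 - 6\right) + 0\right) - 133\right)^{2} = \left(\left(-5 + 0\right) - 133\right)^{2} = \left(-5 - 133\right)^{2} = \left(-138\right)^{2} = 19044$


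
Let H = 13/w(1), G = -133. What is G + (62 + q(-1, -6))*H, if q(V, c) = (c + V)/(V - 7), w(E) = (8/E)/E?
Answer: -1973/64 ≈ -30.828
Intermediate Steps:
w(E) = 8/E**2
q(V, c) = (V + c)/(-7 + V)
H = 13/8 (H = 13/((8/1**2)) = 13/((8*1)) = 13/8 ≈ 1.6250)
G + (62 + q(-1, -6))*H = -133 + (62 + (-1 - 6)/(-7 - 1))*(13/8) = -133 + (62 - 7/(-8))*(13/8) = -133 + (62 - 1/8*(-7))*(13/8) = -133 + (62 + 7/8)*(13/8) = -133 + (503/8)*(13/8) = -133 + 6539/64 = -1973/64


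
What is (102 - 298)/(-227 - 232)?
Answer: 196/459 ≈ 0.42702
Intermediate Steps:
(102 - 298)/(-227 - 232) = -196/(-459) = -196*(-1/459) = 196/459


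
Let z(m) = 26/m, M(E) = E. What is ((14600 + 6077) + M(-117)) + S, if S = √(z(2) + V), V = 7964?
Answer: 20560 + √7977 ≈ 20649.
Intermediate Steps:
S = √7977 (S = √(26/2 + 7964) = √(26*(½) + 7964) = √(13 + 7964) = √7977 ≈ 89.314)
((14600 + 6077) + M(-117)) + S = ((14600 + 6077) - 117) + √7977 = (20677 - 117) + √7977 = 20560 + √7977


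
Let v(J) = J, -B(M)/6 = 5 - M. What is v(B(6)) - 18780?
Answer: -18774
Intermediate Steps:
B(M) = -30 + 6*M (B(M) = -6*(5 - M) = -30 + 6*M)
v(B(6)) - 18780 = (-30 + 6*6) - 18780 = (-30 + 36) - 18780 = 6 - 18780 = -18774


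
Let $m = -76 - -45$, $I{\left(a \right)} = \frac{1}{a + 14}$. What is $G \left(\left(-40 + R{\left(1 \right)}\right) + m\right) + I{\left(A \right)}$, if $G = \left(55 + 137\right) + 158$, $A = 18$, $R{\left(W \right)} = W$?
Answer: $- \frac{783999}{32} \approx -24500.0$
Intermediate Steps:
$I{\left(a \right)} = \frac{1}{14 + a}$
$m = -31$ ($m = -76 + 45 = -31$)
$G = 350$ ($G = 192 + 158 = 350$)
$G \left(\left(-40 + R{\left(1 \right)}\right) + m\right) + I{\left(A \right)} = 350 \left(\left(-40 + 1\right) - 31\right) + \frac{1}{14 + 18} = 350 \left(-39 - 31\right) + \frac{1}{32} = 350 \left(-70\right) + \frac{1}{32} = -24500 + \frac{1}{32} = - \frac{783999}{32}$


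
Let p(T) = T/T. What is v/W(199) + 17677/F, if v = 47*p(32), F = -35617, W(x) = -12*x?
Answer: -43886675/85053396 ≈ -0.51599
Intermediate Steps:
p(T) = 1
v = 47 (v = 47*1 = 47)
v/W(199) + 17677/F = 47/((-12*199)) + 17677/(-35617) = 47/(-2388) + 17677*(-1/35617) = 47*(-1/2388) - 17677/35617 = -47/2388 - 17677/35617 = -43886675/85053396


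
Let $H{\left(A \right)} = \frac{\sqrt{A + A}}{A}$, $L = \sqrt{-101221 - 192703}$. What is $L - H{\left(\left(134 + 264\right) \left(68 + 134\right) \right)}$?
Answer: $- \frac{\sqrt{40198}}{40198} + 2 i \sqrt{73481} \approx -0.0049877 + 542.15 i$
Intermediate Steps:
$L = 2 i \sqrt{73481}$ ($L = \sqrt{-293924} = 2 i \sqrt{73481} \approx 542.15 i$)
$H{\left(A \right)} = \frac{\sqrt{2}}{\sqrt{A}}$ ($H{\left(A \right)} = \frac{\sqrt{2 A}}{A} = \frac{\sqrt{2} \sqrt{A}}{A} = \frac{\sqrt{2}}{\sqrt{A}}$)
$L - H{\left(\left(134 + 264\right) \left(68 + 134\right) \right)} = 2 i \sqrt{73481} - \frac{\sqrt{2}}{\sqrt{68 + 134} \sqrt{134 + 264}} = 2 i \sqrt{73481} - \frac{\sqrt{2}}{2 \sqrt{20099}} = 2 i \sqrt{73481} - \sqrt{2} \frac{\sqrt{20099}}{40198} = 2 i \sqrt{73481} - \frac{\sqrt{40198}}{40198} = - \frac{\sqrt{40198}}{40198} + 2 i \sqrt{73481}$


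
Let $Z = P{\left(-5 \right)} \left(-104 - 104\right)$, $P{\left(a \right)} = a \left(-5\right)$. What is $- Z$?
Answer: $5200$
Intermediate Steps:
$P{\left(a \right)} = - 5 a$
$Z = -5200$ ($Z = \left(-5\right) \left(-5\right) \left(-104 - 104\right) = 25 \left(-208\right) = -5200$)
$- Z = \left(-1\right) \left(-5200\right) = 5200$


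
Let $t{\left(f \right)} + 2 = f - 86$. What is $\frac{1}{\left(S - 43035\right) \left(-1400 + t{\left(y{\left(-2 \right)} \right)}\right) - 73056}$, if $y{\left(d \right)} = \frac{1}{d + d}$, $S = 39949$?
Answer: $\frac{2}{9039367} \approx 2.2125 \cdot 10^{-7}$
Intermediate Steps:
$y{\left(d \right)} = \frac{1}{2 d}$
$t{\left(f \right)} = -88 + f$ ($t{\left(f \right)} = -2 + \left(f - 86\right) = -2 + \left(-86 + f\right) = -88 + f$)
$\frac{1}{\left(S - 43035\right) \left(-1400 + t{\left(y{\left(-2 \right)} \right)}\right) - 73056} = \frac{1}{\left(39949 - 43035\right) \left(-1400 - \left(88 - \frac{1}{2 \left(-2\right)}\right)\right) - 73056} = \frac{1}{- 3086 \left(-1400 + \left(-88 + \frac{1}{2} \left(- \frac{1}{2}\right)\right)\right) - 73056} = \frac{1}{- 3086 \left(-1400 - \frac{353}{4}\right) - 73056} = \frac{1}{\left(-3086\right) \left(- \frac{5953}{4}\right) - 73056} = \frac{1}{\frac{9185479}{2} - 73056} = \frac{1}{\frac{9039367}{2}} = \frac{2}{9039367}$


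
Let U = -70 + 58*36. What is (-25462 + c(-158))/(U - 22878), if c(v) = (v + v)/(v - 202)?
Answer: 2291501/1877400 ≈ 1.2206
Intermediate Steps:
U = 2018 (U = -70 + 2088 = 2018)
c(v) = 2*v/(-202 + v) (c(v) = (2*v)/(-202 + v) = 2*v/(-202 + v))
(-25462 + c(-158))/(U - 22878) = (-25462 + 2*(-158)/(-202 - 158))/(2018 - 22878) = (-25462 + 2*(-158)/(-360))/(-20860) = (-25462 + 2*(-158)*(-1/360))*(-1/20860) = (-25462 + 79/90)*(-1/20860) = -2291501/90*(-1/20860) = 2291501/1877400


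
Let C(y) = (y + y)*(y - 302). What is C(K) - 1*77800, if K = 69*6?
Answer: 14936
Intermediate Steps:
K = 414
C(y) = 2*y*(-302 + y) (C(y) = (2*y)*(-302 + y) = 2*y*(-302 + y))
C(K) - 1*77800 = 2*414*(-302 + 414) - 1*77800 = 2*414*112 - 77800 = 92736 - 77800 = 14936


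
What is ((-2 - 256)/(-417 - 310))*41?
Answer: 10578/727 ≈ 14.550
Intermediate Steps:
((-2 - 256)/(-417 - 310))*41 = -258/(-727)*41 = -258*(-1/727)*41 = (258/727)*41 = 10578/727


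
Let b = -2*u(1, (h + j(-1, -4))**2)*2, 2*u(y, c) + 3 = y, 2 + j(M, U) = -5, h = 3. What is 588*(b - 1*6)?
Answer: -1176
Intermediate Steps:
j(M, U) = -7 (j(M, U) = -2 - 5 = -7)
u(y, c) = -3/2 + y/2
b = 4 (b = -2*(-3/2 + (1/2)*1)*2 = -2*(-3/2 + 1/2)*2 = -2*(-1)*2 = 2*2 = 4)
588*(b - 1*6) = 588*(4 - 1*6) = 588*(4 - 6) = 588*(-2) = -1176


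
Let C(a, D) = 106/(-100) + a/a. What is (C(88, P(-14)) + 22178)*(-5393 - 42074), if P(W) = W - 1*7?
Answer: -52636013899/50 ≈ -1.0527e+9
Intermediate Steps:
P(W) = -7 + W (P(W) = W - 7 = -7 + W)
C(a, D) = -3/50 (C(a, D) = 106*(-1/100) + 1 = -53/50 + 1 = -3/50)
(C(88, P(-14)) + 22178)*(-5393 - 42074) = (-3/50 + 22178)*(-5393 - 42074) = (1108897/50)*(-47467) = -52636013899/50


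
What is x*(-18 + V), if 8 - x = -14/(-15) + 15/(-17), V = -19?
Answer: -74999/255 ≈ -294.11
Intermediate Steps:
x = 2027/255 (x = 8 - (-14/(-15) + 15/(-17)) = 8 - (-14*(-1/15) + 15*(-1/17)) = 8 - (14/15 - 15/17) = 8 - 1*13/255 = 8 - 13/255 = 2027/255 ≈ 7.9490)
x*(-18 + V) = 2027*(-18 - 19)/255 = (2027/255)*(-37) = -74999/255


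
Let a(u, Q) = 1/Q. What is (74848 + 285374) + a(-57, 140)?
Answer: 50431081/140 ≈ 3.6022e+5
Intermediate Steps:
(74848 + 285374) + a(-57, 140) = (74848 + 285374) + 1/140 = 360222 + 1/140 = 50431081/140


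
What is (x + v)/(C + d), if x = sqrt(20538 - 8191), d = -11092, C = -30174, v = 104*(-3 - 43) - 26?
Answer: 2405/20633 - sqrt(12347)/41266 ≈ 0.11387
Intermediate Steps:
v = -4810 (v = 104*(-46) - 26 = -4784 - 26 = -4810)
x = sqrt(12347) ≈ 111.12
(x + v)/(C + d) = (sqrt(12347) - 4810)/(-30174 - 11092) = (-4810 + sqrt(12347))/(-41266) = (-4810 + sqrt(12347))*(-1/41266) = 2405/20633 - sqrt(12347)/41266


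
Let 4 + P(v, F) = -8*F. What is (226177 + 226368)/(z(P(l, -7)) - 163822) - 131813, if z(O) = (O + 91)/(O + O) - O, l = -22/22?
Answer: -172807958913/1310981 ≈ -1.3182e+5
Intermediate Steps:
l = -1 (l = -22/22 = -1*1 = -1)
P(v, F) = -4 - 8*F
z(O) = -O + (91 + O)/(2*O) (z(O) = (91 + O)/((2*O)) - O = (91 + O)*(1/(2*O)) - O = (91 + O)/(2*O) - O = -O + (91 + O)/(2*O))
(226177 + 226368)/(z(P(l, -7)) - 163822) - 131813 = (226177 + 226368)/((1/2 - (-4 - 8*(-7)) + 91/(2*(-4 - 8*(-7)))) - 163822) - 131813 = 452545/((1/2 - (-4 + 56) + 91/(2*(-4 + 56))) - 163822) - 131813 = 452545/((1/2 - 1*52 + (91/2)/52) - 163822) - 131813 = 452545/((1/2 - 52 + (91/2)*(1/52)) - 163822) - 131813 = 452545/((1/2 - 52 + 7/8) - 163822) - 131813 = 452545/(-405/8 - 163822) - 131813 = 452545/(-1310981/8) - 131813 = 452545*(-8/1310981) - 131813 = -3620360/1310981 - 131813 = -172807958913/1310981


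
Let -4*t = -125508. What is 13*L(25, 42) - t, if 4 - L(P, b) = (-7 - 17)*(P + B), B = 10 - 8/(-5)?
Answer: -99529/5 ≈ -19906.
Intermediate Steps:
t = 31377 (t = -¼*(-125508) = 31377)
B = 58/5 (B = 10 - 8*(-⅕) = 10 + 8/5 = 58/5 ≈ 11.600)
L(P, b) = 1412/5 + 24*P (L(P, b) = 4 - (-7 - 17)*(P + 58/5) = 4 - (-24)*(58/5 + P) = 4 - (-1392/5 - 24*P) = 4 + (1392/5 + 24*P) = 1412/5 + 24*P)
13*L(25, 42) - t = 13*(1412/5 + 24*25) - 1*31377 = 13*(1412/5 + 600) - 31377 = 13*(4412/5) - 31377 = 57356/5 - 31377 = -99529/5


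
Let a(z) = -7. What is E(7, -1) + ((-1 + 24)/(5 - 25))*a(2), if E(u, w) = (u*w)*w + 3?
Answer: 361/20 ≈ 18.050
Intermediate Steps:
E(u, w) = 3 + u*w² (E(u, w) = u*w² + 3 = 3 + u*w²)
E(7, -1) + ((-1 + 24)/(5 - 25))*a(2) = (3 + 7*(-1)²) + ((-1 + 24)/(5 - 25))*(-7) = (3 + 7*1) + (23/(-20))*(-7) = (3 + 7) + (23*(-1/20))*(-7) = 10 - 23/20*(-7) = 10 + 161/20 = 361/20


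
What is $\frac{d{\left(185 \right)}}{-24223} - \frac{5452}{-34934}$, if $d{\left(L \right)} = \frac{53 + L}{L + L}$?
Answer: $\frac{12213822557}{78274081085} \approx 0.15604$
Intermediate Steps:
$d{\left(L \right)} = \frac{53 + L}{2 L}$
$\frac{d{\left(185 \right)}}{-24223} - \frac{5452}{-34934} = \frac{\frac{1}{2} \cdot \frac{1}{185} \left(53 + 185\right)}{-24223} - \frac{5452}{-34934} = \frac{1}{2} \cdot \frac{1}{185} \cdot 238 \left(- \frac{1}{24223}\right) - - \frac{2726}{17467} = \frac{119}{185} \left(- \frac{1}{24223}\right) + \frac{2726}{17467} = - \frac{119}{4481255} + \frac{2726}{17467} = \frac{12213822557}{78274081085}$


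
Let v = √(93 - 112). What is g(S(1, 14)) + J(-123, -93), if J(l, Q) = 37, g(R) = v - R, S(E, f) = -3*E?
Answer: 40 + I*√19 ≈ 40.0 + 4.3589*I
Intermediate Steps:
v = I*√19 (v = √(-19) = I*√19 ≈ 4.3589*I)
g(R) = -R + I*√19 (g(R) = I*√19 - R = -R + I*√19)
g(S(1, 14)) + J(-123, -93) = (-(-3) + I*√19) + 37 = (-1*(-3) + I*√19) + 37 = (3 + I*√19) + 37 = 40 + I*√19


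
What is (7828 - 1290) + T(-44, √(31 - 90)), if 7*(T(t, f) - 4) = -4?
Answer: 45790/7 ≈ 6541.4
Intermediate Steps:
T(t, f) = 24/7 (T(t, f) = 4 + (⅐)*(-4) = 4 - 4/7 = 24/7)
(7828 - 1290) + T(-44, √(31 - 90)) = (7828 - 1290) + 24/7 = 6538 + 24/7 = 45790/7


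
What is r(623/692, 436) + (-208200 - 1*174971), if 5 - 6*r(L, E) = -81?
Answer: -1149470/3 ≈ -3.8316e+5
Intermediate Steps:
r(L, E) = 43/3 (r(L, E) = ⅚ - ⅙*(-81) = ⅚ + 27/2 = 43/3)
r(623/692, 436) + (-208200 - 1*174971) = 43/3 + (-208200 - 1*174971) = 43/3 + (-208200 - 174971) = 43/3 - 383171 = -1149470/3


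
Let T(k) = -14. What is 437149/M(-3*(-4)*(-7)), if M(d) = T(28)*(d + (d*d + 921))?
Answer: -437149/110502 ≈ -3.9560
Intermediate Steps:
M(d) = -12894 - 14*d - 14*d² (M(d) = -14*(d + (d*d + 921)) = -14*(d + (d² + 921)) = -14*(d + (921 + d²)) = -14*(921 + d + d²) = -12894 - 14*d - 14*d²)
437149/M(-3*(-4)*(-7)) = 437149/(-12894 - 14*(-3*(-4))*(-7) - 14*(-3*(-4)*(-7))²) = 437149/(-12894 - 168*(-7) - 14*(12*(-7))²) = 437149/(-12894 - 14*(-84) - 14*(-84)²) = 437149/(-12894 + 1176 - 14*7056) = 437149/(-12894 + 1176 - 98784) = 437149/(-110502) = 437149*(-1/110502) = -437149/110502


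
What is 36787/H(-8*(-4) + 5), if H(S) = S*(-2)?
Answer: -36787/74 ≈ -497.12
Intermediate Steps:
H(S) = -2*S
36787/H(-8*(-4) + 5) = 36787/((-2*(-8*(-4) + 5))) = 36787/((-2*(32 + 5))) = 36787/((-2*37)) = 36787/(-74) = 36787*(-1/74) = -36787/74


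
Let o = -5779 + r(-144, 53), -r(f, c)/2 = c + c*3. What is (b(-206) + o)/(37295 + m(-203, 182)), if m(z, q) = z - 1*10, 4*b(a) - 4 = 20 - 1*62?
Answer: -12425/74164 ≈ -0.16753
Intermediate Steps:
b(a) = -19/2 (b(a) = 1 + (20 - 1*62)/4 = 1 + (20 - 62)/4 = 1 + (¼)*(-42) = 1 - 21/2 = -19/2)
r(f, c) = -8*c (r(f, c) = -2*(c + c*3) = -2*(c + 3*c) = -8*c)
m(z, q) = -10 + z (m(z, q) = z - 10 = -10 + z)
o = -6203 (o = -5779 - 8*53 = -5779 - 424 = -6203)
(b(-206) + o)/(37295 + m(-203, 182)) = (-19/2 - 6203)/(37295 + (-10 - 203)) = -12425/(2*(37295 - 213)) = -12425/2/37082 = -12425/2*1/37082 = -12425/74164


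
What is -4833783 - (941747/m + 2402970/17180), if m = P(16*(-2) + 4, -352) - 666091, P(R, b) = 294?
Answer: -5529229073147981/1143839246 ≈ -4.8339e+6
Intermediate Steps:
m = -665797 (m = 294 - 666091 = -665797)
-4833783 - (941747/m + 2402970/17180) = -4833783 - (941747/(-665797) + 2402970/17180) = -4833783 - (941747*(-1/665797) + 2402970*(1/17180)) = -4833783 - (-941747/665797 + 240297/1718) = -4833783 - 1*158371100363/1143839246 = -4833783 - 158371100363/1143839246 = -5529229073147981/1143839246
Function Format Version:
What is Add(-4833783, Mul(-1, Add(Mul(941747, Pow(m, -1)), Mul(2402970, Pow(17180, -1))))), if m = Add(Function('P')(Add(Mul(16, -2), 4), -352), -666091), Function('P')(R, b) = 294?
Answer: Rational(-5529229073147981, 1143839246) ≈ -4.8339e+6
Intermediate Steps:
m = -665797 (m = Add(294, -666091) = -665797)
Add(-4833783, Mul(-1, Add(Mul(941747, Pow(m, -1)), Mul(2402970, Pow(17180, -1))))) = Add(-4833783, Mul(-1, Add(Mul(941747, Pow(-665797, -1)), Mul(2402970, Pow(17180, -1))))) = Add(-4833783, Mul(-1, Add(Mul(941747, Rational(-1, 665797)), Mul(2402970, Rational(1, 17180))))) = Add(-4833783, Mul(-1, Add(Rational(-941747, 665797), Rational(240297, 1718)))) = Add(-4833783, Mul(-1, Rational(158371100363, 1143839246))) = Add(-4833783, Rational(-158371100363, 1143839246)) = Rational(-5529229073147981, 1143839246)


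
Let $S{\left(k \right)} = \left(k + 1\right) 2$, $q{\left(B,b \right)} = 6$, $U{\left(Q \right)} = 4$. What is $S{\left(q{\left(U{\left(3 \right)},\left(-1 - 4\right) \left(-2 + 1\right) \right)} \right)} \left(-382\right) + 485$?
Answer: $-4863$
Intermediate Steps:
$S{\left(k \right)} = 2 + 2 k$ ($S{\left(k \right)} = \left(1 + k\right) 2 = 2 + 2 k$)
$S{\left(q{\left(U{\left(3 \right)},\left(-1 - 4\right) \left(-2 + 1\right) \right)} \right)} \left(-382\right) + 485 = \left(2 + 2 \cdot 6\right) \left(-382\right) + 485 = \left(2 + 12\right) \left(-382\right) + 485 = 14 \left(-382\right) + 485 = -5348 + 485 = -4863$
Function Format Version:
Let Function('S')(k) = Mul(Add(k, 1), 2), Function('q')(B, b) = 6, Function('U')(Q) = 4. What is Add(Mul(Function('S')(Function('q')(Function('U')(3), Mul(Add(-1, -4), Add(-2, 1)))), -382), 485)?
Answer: -4863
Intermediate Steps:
Function('S')(k) = Add(2, Mul(2, k)) (Function('S')(k) = Mul(Add(1, k), 2) = Add(2, Mul(2, k)))
Add(Mul(Function('S')(Function('q')(Function('U')(3), Mul(Add(-1, -4), Add(-2, 1)))), -382), 485) = Add(Mul(Add(2, Mul(2, 6)), -382), 485) = Add(Mul(Add(2, 12), -382), 485) = Add(Mul(14, -382), 485) = Add(-5348, 485) = -4863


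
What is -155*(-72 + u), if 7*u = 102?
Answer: 62310/7 ≈ 8901.4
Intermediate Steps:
u = 102/7 (u = (1/7)*102 = 102/7 ≈ 14.571)
-155*(-72 + u) = -155*(-72 + 102/7) = -155*(-402/7) = 62310/7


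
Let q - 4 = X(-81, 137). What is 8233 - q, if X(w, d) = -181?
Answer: 8410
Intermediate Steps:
q = -177 (q = 4 - 181 = -177)
8233 - q = 8233 - 1*(-177) = 8233 + 177 = 8410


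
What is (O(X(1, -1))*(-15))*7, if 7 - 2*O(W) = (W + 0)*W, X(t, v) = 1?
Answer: -315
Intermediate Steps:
O(W) = 7/2 - W²/2 (O(W) = 7/2 - (W + 0)*W/2 = 7/2 - W*W/2 = 7/2 - W²/2)
(O(X(1, -1))*(-15))*7 = ((7/2 - ½*1²)*(-15))*7 = ((7/2 - ½*1)*(-15))*7 = ((7/2 - ½)*(-15))*7 = (3*(-15))*7 = -45*7 = -315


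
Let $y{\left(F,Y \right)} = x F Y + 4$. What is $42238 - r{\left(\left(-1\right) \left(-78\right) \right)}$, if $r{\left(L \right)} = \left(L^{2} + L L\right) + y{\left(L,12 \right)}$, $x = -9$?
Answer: $38490$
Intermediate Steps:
$y{\left(F,Y \right)} = 4 - 9 F Y$ ($y{\left(F,Y \right)} = - 9 F Y + 4 = 4 - 9 F Y$)
$r{\left(L \right)} = 4 - 108 L + 2 L^{2}$ ($r{\left(L \right)} = \left(L^{2} + L L\right) - \left(-4 + 9 L 12\right) = \left(L^{2} + L^{2}\right) - \left(-4 + 108 L\right) = 2 L^{2} - \left(-4 + 108 L\right) = 4 - 108 L + 2 L^{2}$)
$42238 - r{\left(\left(-1\right) \left(-78\right) \right)} = 42238 - \left(4 - 108 \left(\left(-1\right) \left(-78\right)\right) + 2 \left(\left(-1\right) \left(-78\right)\right)^{2}\right) = 42238 - \left(4 - 8424 + 2 \cdot 78^{2}\right) = 42238 - \left(4 - 8424 + 2 \cdot 6084\right) = 42238 - \left(4 - 8424 + 12168\right) = 42238 - 3748 = 38490$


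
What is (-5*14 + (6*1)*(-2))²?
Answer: 6724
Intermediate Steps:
(-5*14 + (6*1)*(-2))² = (-70 + 6*(-2))² = (-70 - 12)² = (-82)² = 6724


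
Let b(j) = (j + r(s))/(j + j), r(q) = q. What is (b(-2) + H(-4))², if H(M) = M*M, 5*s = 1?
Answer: 108241/400 ≈ 270.60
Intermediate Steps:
s = ⅕ (s = (⅕)*1 = ⅕ ≈ 0.20000)
H(M) = M²
b(j) = (⅕ + j)/(2*j) (b(j) = (j + ⅕)/(j + j) = (⅕ + j)/((2*j)) = (⅕ + j)*(1/(2*j)) = (⅕ + j)/(2*j))
(b(-2) + H(-4))² = ((⅒)*(1 + 5*(-2))/(-2) + (-4)²)² = ((⅒)*(-½)*(1 - 10) + 16)² = ((⅒)*(-½)*(-9) + 16)² = (9/20 + 16)² = (329/20)² = 108241/400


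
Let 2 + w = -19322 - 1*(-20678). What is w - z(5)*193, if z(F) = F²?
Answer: -3471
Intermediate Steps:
w = 1354 (w = -2 + (-19322 - 1*(-20678)) = -2 + (-19322 + 20678) = -2 + 1356 = 1354)
w - z(5)*193 = 1354 - 5²*193 = 1354 - 25*193 = 1354 - 1*4825 = 1354 - 4825 = -3471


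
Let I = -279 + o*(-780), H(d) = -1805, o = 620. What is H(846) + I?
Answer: -485684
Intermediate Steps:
I = -483879 (I = -279 + 620*(-780) = -279 - 483600 = -483879)
H(846) + I = -1805 - 483879 = -485684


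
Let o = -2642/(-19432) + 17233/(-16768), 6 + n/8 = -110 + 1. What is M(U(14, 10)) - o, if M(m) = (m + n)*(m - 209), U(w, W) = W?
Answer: 7375736405805/40729472 ≈ 1.8109e+5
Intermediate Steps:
n = -920 (n = -48 + 8*(-110 + 1) = -48 + 8*(-109) = -48 - 872 = -920)
M(m) = (-920 + m)*(-209 + m) (M(m) = (m - 920)*(m - 209) = (-920 + m)*(-209 + m))
o = -36321325/40729472 (o = -2642*(-1/19432) + 17233*(-1/16768) = 1321/9716 - 17233/16768 = -36321325/40729472 ≈ -0.89177)
M(U(14, 10)) - o = (192280 + 10**2 - 1129*10) - 1*(-36321325/40729472) = (192280 + 100 - 11290) + 36321325/40729472 = 181090 + 36321325/40729472 = 7375736405805/40729472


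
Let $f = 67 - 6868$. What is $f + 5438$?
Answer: $-1363$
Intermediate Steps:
$f = -6801$ ($f = 67 - 6868 = -6801$)
$f + 5438 = -6801 + 5438 = -1363$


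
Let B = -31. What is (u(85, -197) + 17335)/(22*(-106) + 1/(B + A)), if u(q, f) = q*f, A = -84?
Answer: -67850/268181 ≈ -0.25300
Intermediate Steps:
u(q, f) = f*q
(u(85, -197) + 17335)/(22*(-106) + 1/(B + A)) = (-197*85 + 17335)/(22*(-106) + 1/(-31 - 84)) = (-16745 + 17335)/(-2332 + 1/(-115)) = 590/(-2332 - 1/115) = 590/(-268181/115) = 590*(-115/268181) = -67850/268181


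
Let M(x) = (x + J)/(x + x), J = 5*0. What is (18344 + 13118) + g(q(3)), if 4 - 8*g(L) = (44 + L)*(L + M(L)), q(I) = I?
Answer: 503071/16 ≈ 31442.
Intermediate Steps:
J = 0
M(x) = ½ (M(x) = (x + 0)/(x + x) = x/((2*x)) = x*(1/(2*x)) = ½)
g(L) = ½ - (½ + L)*(44 + L)/8 (g(L) = ½ - (44 + L)*(L + ½)/8 = ½ - (44 + L)*(½ + L)/8 = ½ - (½ + L)*(44 + L)/8)
(18344 + 13118) + g(q(3)) = (18344 + 13118) + (-9/4 - 89/16*3 - ⅛*3²) = 31462 + (-9/4 - 267/16 - ⅛*9) = 31462 + (-9/4 - 267/16 - 9/8) = 31462 - 321/16 = 503071/16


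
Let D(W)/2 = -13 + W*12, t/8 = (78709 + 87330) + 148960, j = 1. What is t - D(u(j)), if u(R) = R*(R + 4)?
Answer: 2519898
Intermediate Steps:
t = 2519992 (t = 8*((78709 + 87330) + 148960) = 8*(166039 + 148960) = 8*314999 = 2519992)
u(R) = R*(4 + R)
D(W) = -26 + 24*W (D(W) = 2*(-13 + W*12) = 2*(-13 + 12*W) = -26 + 24*W)
t - D(u(j)) = 2519992 - (-26 + 24*(1*(4 + 1))) = 2519992 - (-26 + 24*(1*5)) = 2519992 - (-26 + 24*5) = 2519992 - (-26 + 120) = 2519992 - 1*94 = 2519992 - 94 = 2519898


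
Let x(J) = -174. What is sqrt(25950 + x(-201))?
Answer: 12*sqrt(179) ≈ 160.55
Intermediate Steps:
sqrt(25950 + x(-201)) = sqrt(25950 - 174) = sqrt(25776) = 12*sqrt(179)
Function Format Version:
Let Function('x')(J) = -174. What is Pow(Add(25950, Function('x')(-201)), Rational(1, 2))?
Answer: Mul(12, Pow(179, Rational(1, 2))) ≈ 160.55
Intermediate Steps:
Pow(Add(25950, Function('x')(-201)), Rational(1, 2)) = Pow(Add(25950, -174), Rational(1, 2)) = Pow(25776, Rational(1, 2)) = Mul(12, Pow(179, Rational(1, 2)))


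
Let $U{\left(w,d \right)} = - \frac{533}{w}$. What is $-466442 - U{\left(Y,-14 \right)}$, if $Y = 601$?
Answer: $- \frac{280331109}{601} \approx -4.6644 \cdot 10^{5}$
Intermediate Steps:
$-466442 - U{\left(Y,-14 \right)} = -466442 - - \frac{533}{601} = -466442 + \frac{533}{601} = - \frac{280331109}{601}$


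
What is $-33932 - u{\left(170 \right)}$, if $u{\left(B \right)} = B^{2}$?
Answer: $-62832$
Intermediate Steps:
$-33932 - u{\left(170 \right)} = -33932 - 170^{2} = -33932 - 28900 = -62832$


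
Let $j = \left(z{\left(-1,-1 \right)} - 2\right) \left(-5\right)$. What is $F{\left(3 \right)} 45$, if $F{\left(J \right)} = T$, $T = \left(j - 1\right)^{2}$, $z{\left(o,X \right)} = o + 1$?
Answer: $3645$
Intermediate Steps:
$z{\left(o,X \right)} = 1 + o$
$j = 10$ ($j = \left(\left(1 - 1\right) - 2\right) \left(-5\right) = \left(0 - 2\right) \left(-5\right) = \left(-2\right) \left(-5\right) = 10$)
$T = 81$ ($T = \left(10 - 1\right)^{2} = 9^{2} = 81$)
$F{\left(J \right)} = 81$
$F{\left(3 \right)} 45 = 81 \cdot 45 = 3645$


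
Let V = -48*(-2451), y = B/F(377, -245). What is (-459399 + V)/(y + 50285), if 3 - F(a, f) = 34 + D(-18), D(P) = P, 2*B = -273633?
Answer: -8885526/1581043 ≈ -5.6200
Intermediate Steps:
B = -273633/2 (B = (1/2)*(-273633) = -273633/2 ≈ -1.3682e+5)
F(a, f) = -13 (F(a, f) = 3 - (34 - 18) = 3 - 1*16 = 3 - 16 = -13)
y = 273633/26 (y = -273633/2/(-13) = -273633/2*(-1/13) = 273633/26 ≈ 10524.)
V = 117648
(-459399 + V)/(y + 50285) = (-459399 + 117648)/(273633/26 + 50285) = -341751/1581043/26 = -341751*26/1581043 = -8885526/1581043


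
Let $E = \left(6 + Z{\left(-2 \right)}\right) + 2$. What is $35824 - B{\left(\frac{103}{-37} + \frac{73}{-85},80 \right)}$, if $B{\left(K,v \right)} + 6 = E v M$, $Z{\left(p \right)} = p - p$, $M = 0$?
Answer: $35830$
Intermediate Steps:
$Z{\left(p \right)} = 0$
$E = 8$ ($E = \left(6 + 0\right) + 2 = 6 + 2 = 8$)
$B{\left(K,v \right)} = -6$ ($B{\left(K,v \right)} = -6 + 8 v 0 = -6 + 0 = -6$)
$35824 - B{\left(\frac{103}{-37} + \frac{73}{-85},80 \right)} = 35824 - -6 = 35824 + 6 = 35830$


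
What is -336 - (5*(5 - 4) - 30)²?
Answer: -961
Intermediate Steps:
-336 - (5*(5 - 4) - 30)² = -336 - (5*1 - 30)² = -336 - (5 - 30)² = -336 - 1*(-25)² = -336 - 1*625 = -336 - 625 = -961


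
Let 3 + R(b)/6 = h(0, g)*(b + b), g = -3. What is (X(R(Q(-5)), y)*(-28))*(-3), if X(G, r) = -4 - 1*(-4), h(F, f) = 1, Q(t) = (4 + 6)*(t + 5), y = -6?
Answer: 0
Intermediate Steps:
Q(t) = 50 + 10*t (Q(t) = 10*(5 + t) = 50 + 10*t)
R(b) = -18 + 12*b (R(b) = -18 + 6*(1*(b + b)) = -18 + 6*(1*(2*b)) = -18 + 6*(2*b) = -18 + 12*b)
X(G, r) = 0 (X(G, r) = -4 + 4 = 0)
(X(R(Q(-5)), y)*(-28))*(-3) = (0*(-28))*(-3) = 0*(-3) = 0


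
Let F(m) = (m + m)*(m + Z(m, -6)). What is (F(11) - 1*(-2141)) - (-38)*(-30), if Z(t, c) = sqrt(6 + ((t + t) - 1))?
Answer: 1243 + 66*sqrt(3) ≈ 1357.3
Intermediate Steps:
Z(t, c) = sqrt(5 + 2*t) (Z(t, c) = sqrt(6 + (2*t - 1)) = sqrt(6 + (-1 + 2*t)) = sqrt(5 + 2*t))
F(m) = 2*m*(m + sqrt(5 + 2*m)) (F(m) = (m + m)*(m + sqrt(5 + 2*m)) = (2*m)*(m + sqrt(5 + 2*m)) = 2*m*(m + sqrt(5 + 2*m)))
(F(11) - 1*(-2141)) - (-38)*(-30) = (2*11*(11 + sqrt(5 + 2*11)) - 1*(-2141)) - (-38)*(-30) = (2*11*(11 + sqrt(5 + 22)) + 2141) - 1*1140 = (2*11*(11 + sqrt(27)) + 2141) - 1140 = (2*11*(11 + 3*sqrt(3)) + 2141) - 1140 = ((242 + 66*sqrt(3)) + 2141) - 1140 = (2383 + 66*sqrt(3)) - 1140 = 1243 + 66*sqrt(3)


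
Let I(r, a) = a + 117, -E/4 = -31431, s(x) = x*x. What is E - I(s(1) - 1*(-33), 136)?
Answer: 125471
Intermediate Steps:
s(x) = x**2
E = 125724 (E = -4*(-31431) = 125724)
I(r, a) = 117 + a
E - I(s(1) - 1*(-33), 136) = 125724 - (117 + 136) = 125724 - 1*253 = 125724 - 253 = 125471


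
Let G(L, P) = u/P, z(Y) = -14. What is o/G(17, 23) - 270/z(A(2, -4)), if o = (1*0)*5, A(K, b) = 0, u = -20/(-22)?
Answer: 135/7 ≈ 19.286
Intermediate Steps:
u = 10/11 (u = -20*(-1/22) = 10/11 ≈ 0.90909)
G(L, P) = 10/(11*P)
o = 0 (o = 0*5 = 0)
o/G(17, 23) - 270/z(A(2, -4)) = 0/(((10/11)/23)) - 270/(-14) = 0/(((10/11)*(1/23))) - 270*(-1/14) = 0/(10/253) + 135/7 = 0*(253/10) + 135/7 = 0 + 135/7 = 135/7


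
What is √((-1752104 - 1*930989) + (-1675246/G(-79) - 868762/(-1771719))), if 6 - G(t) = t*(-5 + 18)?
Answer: I*√8992664569791191942811453/1830185727 ≈ 1638.5*I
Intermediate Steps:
G(t) = 6 - 13*t (G(t) = 6 - t*(-5 + 18) = 6 - t*13 = 6 - 13*t)
√((-1752104 - 1*930989) + (-1675246/G(-79) - 868762/(-1771719))) = √((-1752104 - 1*930989) + (-1675246/(6 - 13*(-79)) - 868762/(-1771719))) = √((-1752104 - 930989) + (-1675246/(6 + 1027) - 868762*(-1/1771719))) = √(-2683093 + (-1675246/1033 + 868762/1771719)) = √(-2683093 - 2967167736728/1830185727) = √(-4913525680550339/1830185727) = I*√8992664569791191942811453/1830185727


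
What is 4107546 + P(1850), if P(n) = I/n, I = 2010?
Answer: 759896211/185 ≈ 4.1075e+6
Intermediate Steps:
P(n) = 2010/n
4107546 + P(1850) = 4107546 + 2010/1850 = 4107546 + 2010*(1/1850) = 4107546 + 201/185 = 759896211/185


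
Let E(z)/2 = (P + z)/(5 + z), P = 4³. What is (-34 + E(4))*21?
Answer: -1190/3 ≈ -396.67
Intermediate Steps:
P = 64
E(z) = 2*(64 + z)/(5 + z) (E(z) = 2*((64 + z)/(5 + z)) = 2*(64 + z)/(5 + z))
(-34 + E(4))*21 = (-34 + 2*(64 + 4)/(5 + 4))*21 = (-34 + 2*68/9)*21 = (-34 + 2*(⅑)*68)*21 = (-34 + 136/9)*21 = -170/9*21 = -1190/3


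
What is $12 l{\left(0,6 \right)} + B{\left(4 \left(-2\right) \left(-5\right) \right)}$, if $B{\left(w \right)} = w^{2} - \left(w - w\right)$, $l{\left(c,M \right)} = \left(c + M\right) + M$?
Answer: $1744$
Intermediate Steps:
$l{\left(c,M \right)} = c + 2 M$ ($l{\left(c,M \right)} = \left(M + c\right) + M = c + 2 M$)
$B{\left(w \right)} = w^{2}$ ($B{\left(w \right)} = w^{2} - 0 = w^{2} + 0 = w^{2}$)
$12 l{\left(0,6 \right)} + B{\left(4 \left(-2\right) \left(-5\right) \right)} = 12 \left(0 + 2 \cdot 6\right) + \left(4 \left(-2\right) \left(-5\right)\right)^{2} = 12 \left(0 + 12\right) + \left(\left(-8\right) \left(-5\right)\right)^{2} = 12 \cdot 12 + 40^{2} = 144 + 1600 = 1744$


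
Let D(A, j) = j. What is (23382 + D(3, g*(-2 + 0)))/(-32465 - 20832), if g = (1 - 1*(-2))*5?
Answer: -23352/53297 ≈ -0.43815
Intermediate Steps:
g = 15 (g = (1 + 2)*5 = 3*5 = 15)
(23382 + D(3, g*(-2 + 0)))/(-32465 - 20832) = (23382 + 15*(-2 + 0))/(-32465 - 20832) = (23382 + 15*(-2))/(-53297) = (23382 - 30)*(-1/53297) = 23352*(-1/53297) = -23352/53297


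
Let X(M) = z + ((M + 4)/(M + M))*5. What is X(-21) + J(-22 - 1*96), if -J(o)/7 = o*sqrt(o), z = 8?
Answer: 421/42 + 826*I*sqrt(118) ≈ 10.024 + 8972.7*I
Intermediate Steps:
X(M) = 8 + 5*(4 + M)/(2*M) (X(M) = 8 + ((M + 4)/(M + M))*5 = 8 + ((4 + M)/((2*M)))*5 = 8 + ((4 + M)*(1/(2*M)))*5 = 8 + ((4 + M)/(2*M))*5 = 8 + 5*(4 + M)/(2*M))
J(o) = -7*o**(3/2) (J(o) = -7*o*sqrt(o) = -7*o**(3/2))
X(-21) + J(-22 - 1*96) = (21/2 + 10/(-21)) - 7*(-22 - 1*96)**(3/2) = (21/2 + 10*(-1/21)) - 7*(-22 - 96)**(3/2) = (21/2 - 10/21) - (-826)*I*sqrt(118) = 421/42 - (-826)*I*sqrt(118) = 421/42 + 826*I*sqrt(118)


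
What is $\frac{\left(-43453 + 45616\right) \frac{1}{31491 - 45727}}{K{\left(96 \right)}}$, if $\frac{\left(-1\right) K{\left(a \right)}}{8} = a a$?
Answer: $\frac{721}{349863936} \approx 2.0608 \cdot 10^{-6}$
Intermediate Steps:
$K{\left(a \right)} = - 8 a^{2}$ ($K{\left(a \right)} = - 8 a a = - 8 a^{2}$)
$\frac{\left(-43453 + 45616\right) \frac{1}{31491 - 45727}}{K{\left(96 \right)}} = \frac{\left(-43453 + 45616\right) \frac{1}{31491 - 45727}}{\left(-8\right) 96^{2}} = \frac{2163 \frac{1}{-14236}}{\left(-8\right) 9216} = \frac{2163 \left(- \frac{1}{14236}\right)}{-73728} = \left(- \frac{2163}{14236}\right) \left(- \frac{1}{73728}\right) = \frac{721}{349863936}$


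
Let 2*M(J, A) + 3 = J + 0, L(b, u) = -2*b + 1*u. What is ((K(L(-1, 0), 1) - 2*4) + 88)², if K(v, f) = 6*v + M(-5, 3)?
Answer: 7744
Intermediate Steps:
L(b, u) = u - 2*b (L(b, u) = -2*b + u = u - 2*b)
M(J, A) = -3/2 + J/2 (M(J, A) = -3/2 + (J + 0)/2 = -3/2 + J/2)
K(v, f) = -4 + 6*v (K(v, f) = 6*v + (-3/2 + (½)*(-5)) = 6*v + (-3/2 - 5/2) = 6*v - 4 = -4 + 6*v)
((K(L(-1, 0), 1) - 2*4) + 88)² = (((-4 + 6*(0 - 2*(-1))) - 2*4) + 88)² = (((-4 + 6*(0 + 2)) - 8) + 88)² = (((-4 + 6*2) - 8) + 88)² = (((-4 + 12) - 8) + 88)² = ((8 - 8) + 88)² = (0 + 88)² = 88² = 7744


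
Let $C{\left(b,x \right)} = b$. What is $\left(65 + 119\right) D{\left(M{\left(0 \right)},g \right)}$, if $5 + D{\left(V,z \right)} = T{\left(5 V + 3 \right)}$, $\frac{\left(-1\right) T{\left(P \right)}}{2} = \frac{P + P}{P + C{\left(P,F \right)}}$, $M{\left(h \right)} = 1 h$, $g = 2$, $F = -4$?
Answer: $-1288$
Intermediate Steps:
$M{\left(h \right)} = h$
$T{\left(P \right)} = -2$ ($T{\left(P \right)} = - 2 \frac{P + P}{P + P} = - 2 \frac{2 P}{2 P} = - 2 \cdot 2 P \frac{1}{2 P} = \left(-2\right) 1 = -2$)
$D{\left(V,z \right)} = -7$ ($D{\left(V,z \right)} = -5 - 2 = -7$)
$\left(65 + 119\right) D{\left(M{\left(0 \right)},g \right)} = \left(65 + 119\right) \left(-7\right) = 184 \left(-7\right) = -1288$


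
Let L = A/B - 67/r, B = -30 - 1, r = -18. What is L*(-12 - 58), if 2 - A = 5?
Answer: -74585/279 ≈ -267.33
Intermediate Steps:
A = -3 (A = 2 - 1*5 = 2 - 5 = -3)
B = -31
L = 2131/558 (L = -3/(-31) - 67/(-18) = -3*(-1/31) - 67*(-1/18) = 3/31 + 67/18 = 2131/558 ≈ 3.8190)
L*(-12 - 58) = 2131*(-12 - 58)/558 = (2131/558)*(-70) = -74585/279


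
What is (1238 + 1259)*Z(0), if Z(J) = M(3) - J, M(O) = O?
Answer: 7491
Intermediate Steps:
Z(J) = 3 - J
(1238 + 1259)*Z(0) = (1238 + 1259)*(3 - 1*0) = 2497*(3 + 0) = 2497*3 = 7491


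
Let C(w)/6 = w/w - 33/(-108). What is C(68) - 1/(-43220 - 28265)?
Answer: 3359801/428910 ≈ 7.8333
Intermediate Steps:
C(w) = 47/6 (C(w) = 6*(w/w - 33/(-108)) = 6*(1 - 33*(-1/108)) = 6*(1 + 11/36) = 6*(47/36) = 47/6)
C(68) - 1/(-43220 - 28265) = 47/6 - 1/(-43220 - 28265) = 47/6 - 1/(-71485) = 47/6 - 1*(-1/71485) = 47/6 + 1/71485 = 3359801/428910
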